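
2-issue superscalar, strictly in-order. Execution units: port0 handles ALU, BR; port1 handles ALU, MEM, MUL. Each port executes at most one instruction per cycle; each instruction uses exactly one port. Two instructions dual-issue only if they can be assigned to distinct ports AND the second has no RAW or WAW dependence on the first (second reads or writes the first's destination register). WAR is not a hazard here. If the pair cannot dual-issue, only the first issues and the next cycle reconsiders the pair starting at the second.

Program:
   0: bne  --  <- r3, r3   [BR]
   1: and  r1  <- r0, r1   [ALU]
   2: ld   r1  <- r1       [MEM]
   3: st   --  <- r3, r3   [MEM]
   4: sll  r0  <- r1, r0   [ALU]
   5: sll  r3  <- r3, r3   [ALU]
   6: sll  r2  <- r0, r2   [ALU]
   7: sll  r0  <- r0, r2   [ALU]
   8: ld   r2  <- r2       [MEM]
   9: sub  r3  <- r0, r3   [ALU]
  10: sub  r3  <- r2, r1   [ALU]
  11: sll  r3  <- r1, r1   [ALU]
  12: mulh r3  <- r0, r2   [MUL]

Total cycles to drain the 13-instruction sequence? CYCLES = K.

CYCLES = 9

c0: i0,i1 bne+and  dual
c1: i2 ld  no-port MEM/MEM
c2: i3,i4 st+sll  dual
c3: i5,i6 sll+sll  dual
c4: i7,i8 sll+ld  dual
c5: i9 sub  WAW r3
c6: i10 sub  WAW r3
c7: i11 sll  WAW r3
c8: i12 mulh  tail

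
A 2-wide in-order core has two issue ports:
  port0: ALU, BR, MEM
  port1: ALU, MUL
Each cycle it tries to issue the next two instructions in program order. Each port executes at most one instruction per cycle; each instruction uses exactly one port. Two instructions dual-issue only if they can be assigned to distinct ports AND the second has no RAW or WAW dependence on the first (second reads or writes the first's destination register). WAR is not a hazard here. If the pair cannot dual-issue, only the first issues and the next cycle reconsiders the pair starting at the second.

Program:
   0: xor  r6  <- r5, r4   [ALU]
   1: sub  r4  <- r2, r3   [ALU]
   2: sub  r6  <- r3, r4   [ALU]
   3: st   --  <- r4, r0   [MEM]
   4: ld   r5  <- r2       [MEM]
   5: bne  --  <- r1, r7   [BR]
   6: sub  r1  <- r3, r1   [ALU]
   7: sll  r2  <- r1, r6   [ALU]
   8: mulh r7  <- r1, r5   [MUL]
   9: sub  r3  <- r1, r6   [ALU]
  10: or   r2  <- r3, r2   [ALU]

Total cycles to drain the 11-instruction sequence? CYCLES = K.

CYCLES = 7

c0: i0+i1 xor.ALU;sub.ALU  2-wide
c1: i2+i3 sub.ALU;st.MEM  2-wide
c2: i4 ld.MEM  no-port MEM/BR
c3: i5+i6 bne.BR;sub.ALU  2-wide
c4: i7+i8 sll.ALU;mulh.MUL  2-wide
c5: i9 sub.ALU  RAW r3
c6: i10 or.ALU  tail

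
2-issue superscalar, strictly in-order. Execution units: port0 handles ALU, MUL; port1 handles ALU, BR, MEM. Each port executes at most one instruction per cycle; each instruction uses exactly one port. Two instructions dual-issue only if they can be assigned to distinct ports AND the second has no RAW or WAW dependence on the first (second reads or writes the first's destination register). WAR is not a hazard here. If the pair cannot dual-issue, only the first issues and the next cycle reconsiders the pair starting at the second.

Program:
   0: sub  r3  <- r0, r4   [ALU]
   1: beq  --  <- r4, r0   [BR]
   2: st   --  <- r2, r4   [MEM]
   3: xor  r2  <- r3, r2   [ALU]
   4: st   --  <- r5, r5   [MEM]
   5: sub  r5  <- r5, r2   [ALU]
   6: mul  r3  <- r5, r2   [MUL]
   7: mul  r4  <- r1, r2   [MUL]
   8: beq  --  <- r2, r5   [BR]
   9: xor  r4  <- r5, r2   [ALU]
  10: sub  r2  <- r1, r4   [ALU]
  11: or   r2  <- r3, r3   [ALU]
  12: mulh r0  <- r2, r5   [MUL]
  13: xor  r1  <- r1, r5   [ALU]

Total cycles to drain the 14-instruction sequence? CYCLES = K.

c0: i0+i1 sub/beq  2-wide
c1: i2+i3 st/xor  2-wide
c2: i4+i5 st/sub  2-wide
c3: i6 mul  no-port MUL/MUL
c4: i7+i8 mul/beq  2-wide
c5: i9 xor  RAW r4
c6: i10 sub  WAW r2
c7: i11 or  RAW r2
c8: i12+i13 mulh/xor  2-wide

CYCLES = 9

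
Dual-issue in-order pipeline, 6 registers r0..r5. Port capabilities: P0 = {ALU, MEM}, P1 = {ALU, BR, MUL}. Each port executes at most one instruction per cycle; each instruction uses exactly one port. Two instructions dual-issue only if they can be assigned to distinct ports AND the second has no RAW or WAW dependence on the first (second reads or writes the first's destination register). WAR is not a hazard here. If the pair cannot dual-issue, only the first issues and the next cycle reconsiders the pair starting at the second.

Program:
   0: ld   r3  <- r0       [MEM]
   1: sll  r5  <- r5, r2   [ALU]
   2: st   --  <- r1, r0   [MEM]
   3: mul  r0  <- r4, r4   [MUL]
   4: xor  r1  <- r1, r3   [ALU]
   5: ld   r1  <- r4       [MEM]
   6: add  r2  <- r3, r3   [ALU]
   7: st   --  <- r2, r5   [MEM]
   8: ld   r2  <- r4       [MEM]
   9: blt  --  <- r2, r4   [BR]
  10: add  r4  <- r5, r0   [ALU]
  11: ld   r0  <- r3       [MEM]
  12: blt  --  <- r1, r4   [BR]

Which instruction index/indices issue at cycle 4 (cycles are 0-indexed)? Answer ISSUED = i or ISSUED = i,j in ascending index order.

t=0 i0,i1:ld.MEM+sll.ALU ; dual
t=1 i2,i3:st.MEM+mul.MUL ; dual
t=2 i4:xor.ALU ; WAW r1
t=3 i5,i6:ld.MEM+add.ALU ; dual
t=4 i7:st.MEM ; no-port MEM/MEM
t=5 i8:ld.MEM ; RAW r2
t=6 i9,i10:blt.BR+add.ALU ; dual
t=7 i11,i12:ld.MEM+blt.BR ; dual

ISSUED = 7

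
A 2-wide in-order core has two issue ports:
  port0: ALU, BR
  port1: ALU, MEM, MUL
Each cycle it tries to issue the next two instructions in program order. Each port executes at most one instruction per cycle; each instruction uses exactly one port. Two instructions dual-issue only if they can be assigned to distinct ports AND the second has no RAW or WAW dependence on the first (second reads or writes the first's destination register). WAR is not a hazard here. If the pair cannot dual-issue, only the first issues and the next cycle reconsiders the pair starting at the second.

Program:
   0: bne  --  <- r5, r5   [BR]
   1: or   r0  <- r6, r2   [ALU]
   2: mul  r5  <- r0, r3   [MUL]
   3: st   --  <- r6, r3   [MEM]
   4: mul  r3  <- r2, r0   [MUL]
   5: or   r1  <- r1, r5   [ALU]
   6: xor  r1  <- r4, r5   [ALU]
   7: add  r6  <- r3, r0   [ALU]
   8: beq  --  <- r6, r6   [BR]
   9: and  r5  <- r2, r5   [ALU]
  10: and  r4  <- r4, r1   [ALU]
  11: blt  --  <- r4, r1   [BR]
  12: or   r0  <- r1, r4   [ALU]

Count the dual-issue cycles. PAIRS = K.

PAIRS = 5

  cy0 -> i0,i1 (bne.BR+or.ALU) 2-wide
  cy1 -> i2 (mul.MUL) no-port MUL/MEM
  cy2 -> i3 (st.MEM) no-port MEM/MUL
  cy3 -> i4,i5 (mul.MUL+or.ALU) 2-wide
  cy4 -> i6,i7 (xor.ALU+add.ALU) 2-wide
  cy5 -> i8,i9 (beq.BR+and.ALU) 2-wide
  cy6 -> i10 (and.ALU) RAW r4
  cy7 -> i11,i12 (blt.BR+or.ALU) 2-wide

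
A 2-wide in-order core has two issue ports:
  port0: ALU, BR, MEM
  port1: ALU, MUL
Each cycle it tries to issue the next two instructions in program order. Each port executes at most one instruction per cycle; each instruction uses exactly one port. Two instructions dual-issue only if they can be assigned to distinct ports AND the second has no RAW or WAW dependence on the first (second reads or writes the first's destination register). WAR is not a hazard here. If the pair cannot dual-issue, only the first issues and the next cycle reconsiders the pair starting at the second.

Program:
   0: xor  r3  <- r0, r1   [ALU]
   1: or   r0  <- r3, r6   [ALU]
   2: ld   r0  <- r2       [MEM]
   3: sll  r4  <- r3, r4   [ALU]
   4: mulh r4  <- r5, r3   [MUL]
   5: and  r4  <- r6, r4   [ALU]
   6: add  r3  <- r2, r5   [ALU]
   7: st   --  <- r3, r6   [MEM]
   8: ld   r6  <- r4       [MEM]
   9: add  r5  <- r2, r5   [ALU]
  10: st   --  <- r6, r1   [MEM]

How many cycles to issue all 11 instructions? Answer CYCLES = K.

#0 head=0: xor i0 RAW r3
#1 head=1: or i1 WAW r0
#2 head=2: ld;sll i2&i3 pair
#3 head=4: mulh i4 RAW+WAW r4
#4 head=5: and;add i5&i6 pair
#5 head=7: st i7 no-port MEM/MEM
#6 head=8: ld;add i8&i9 pair
#7 head=10: st i10 tail

CYCLES = 8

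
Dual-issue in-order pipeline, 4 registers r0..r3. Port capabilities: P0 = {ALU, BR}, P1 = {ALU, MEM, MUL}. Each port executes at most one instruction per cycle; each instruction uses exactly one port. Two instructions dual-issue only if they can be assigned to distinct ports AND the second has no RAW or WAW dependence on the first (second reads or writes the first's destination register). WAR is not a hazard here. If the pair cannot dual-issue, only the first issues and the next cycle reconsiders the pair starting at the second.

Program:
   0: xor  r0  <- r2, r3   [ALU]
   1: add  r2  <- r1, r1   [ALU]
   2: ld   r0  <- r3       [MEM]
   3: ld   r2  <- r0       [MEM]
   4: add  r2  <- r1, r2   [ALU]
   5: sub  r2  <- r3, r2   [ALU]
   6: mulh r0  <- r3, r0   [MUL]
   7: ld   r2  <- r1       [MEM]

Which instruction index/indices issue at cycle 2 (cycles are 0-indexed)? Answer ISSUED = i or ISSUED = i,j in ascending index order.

ISSUED = 3

t=0 i0&i1:xor.ALU/add.ALU ; pair
t=1 i2:ld.MEM ; no-port MEM/MEM
t=2 i3:ld.MEM ; RAW+WAW r2
t=3 i4:add.ALU ; RAW+WAW r2
t=4 i5&i6:sub.ALU/mulh.MUL ; pair
t=5 i7:ld.MEM ; tail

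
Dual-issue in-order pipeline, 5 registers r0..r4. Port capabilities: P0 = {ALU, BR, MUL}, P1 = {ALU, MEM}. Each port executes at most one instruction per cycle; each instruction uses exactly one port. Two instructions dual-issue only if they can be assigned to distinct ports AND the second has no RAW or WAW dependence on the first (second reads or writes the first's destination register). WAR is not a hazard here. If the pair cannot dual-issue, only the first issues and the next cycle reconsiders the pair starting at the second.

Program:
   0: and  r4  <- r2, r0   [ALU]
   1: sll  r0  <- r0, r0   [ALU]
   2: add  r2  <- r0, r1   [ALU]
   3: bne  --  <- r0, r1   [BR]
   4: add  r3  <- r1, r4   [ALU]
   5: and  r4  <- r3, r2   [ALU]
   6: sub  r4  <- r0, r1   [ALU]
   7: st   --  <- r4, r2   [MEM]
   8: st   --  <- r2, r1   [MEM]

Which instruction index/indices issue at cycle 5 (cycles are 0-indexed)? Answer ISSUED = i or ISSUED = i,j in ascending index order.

t=0 i0&i1:and.ALU/sll.ALU ; 2-wide
t=1 i2&i3:add.ALU/bne.BR ; 2-wide
t=2 i4:add.ALU ; RAW r3
t=3 i5:and.ALU ; WAW r4
t=4 i6:sub.ALU ; RAW r4
t=5 i7:st.MEM ; no-port MEM/MEM
t=6 i8:st.MEM ; tail

ISSUED = 7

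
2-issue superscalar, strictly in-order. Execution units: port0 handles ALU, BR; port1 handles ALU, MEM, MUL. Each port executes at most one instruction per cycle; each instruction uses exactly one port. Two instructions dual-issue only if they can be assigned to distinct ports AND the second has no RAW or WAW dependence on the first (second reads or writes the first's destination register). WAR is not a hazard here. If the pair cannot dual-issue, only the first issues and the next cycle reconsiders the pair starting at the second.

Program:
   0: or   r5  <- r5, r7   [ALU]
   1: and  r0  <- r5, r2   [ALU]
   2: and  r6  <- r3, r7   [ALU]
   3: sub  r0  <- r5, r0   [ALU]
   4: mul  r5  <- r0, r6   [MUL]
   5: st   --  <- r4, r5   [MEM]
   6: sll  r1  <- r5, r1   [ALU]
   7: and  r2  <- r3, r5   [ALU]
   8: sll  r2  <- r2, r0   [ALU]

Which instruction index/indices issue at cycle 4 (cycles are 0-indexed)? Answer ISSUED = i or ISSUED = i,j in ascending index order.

0. or.ALU @i0  | RAW r5
1. and.ALU;and.ALU @i1,i2  | dual
2. sub.ALU @i3  | RAW r0
3. mul.MUL @i4  | no-port MUL/MEM
4. st.MEM;sll.ALU @i5,i6  | dual
5. and.ALU @i7  | RAW+WAW r2
6. sll.ALU @i8  | tail

ISSUED = 5,6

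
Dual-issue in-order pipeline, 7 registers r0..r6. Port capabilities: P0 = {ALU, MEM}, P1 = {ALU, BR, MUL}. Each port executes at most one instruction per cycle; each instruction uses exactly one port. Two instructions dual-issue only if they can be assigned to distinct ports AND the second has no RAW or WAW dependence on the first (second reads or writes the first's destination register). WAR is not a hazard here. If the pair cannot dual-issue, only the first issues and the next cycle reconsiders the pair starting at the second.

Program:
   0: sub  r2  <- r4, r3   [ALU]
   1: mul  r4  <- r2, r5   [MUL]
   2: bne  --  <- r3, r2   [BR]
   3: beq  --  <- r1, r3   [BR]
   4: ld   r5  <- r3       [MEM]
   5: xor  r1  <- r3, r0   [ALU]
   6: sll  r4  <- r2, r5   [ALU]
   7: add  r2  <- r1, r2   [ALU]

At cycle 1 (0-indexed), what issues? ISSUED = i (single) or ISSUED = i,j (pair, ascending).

ISSUED = 1

0. sub.ALU @i0  | RAW r2
1. mul.MUL @i1  | no-port MUL/BR
2. bne.BR @i2  | no-port BR/BR
3. beq.BR ld.MEM @i3,i4  | pair
4. xor.ALU sll.ALU @i5,i6  | pair
5. add.ALU @i7  | tail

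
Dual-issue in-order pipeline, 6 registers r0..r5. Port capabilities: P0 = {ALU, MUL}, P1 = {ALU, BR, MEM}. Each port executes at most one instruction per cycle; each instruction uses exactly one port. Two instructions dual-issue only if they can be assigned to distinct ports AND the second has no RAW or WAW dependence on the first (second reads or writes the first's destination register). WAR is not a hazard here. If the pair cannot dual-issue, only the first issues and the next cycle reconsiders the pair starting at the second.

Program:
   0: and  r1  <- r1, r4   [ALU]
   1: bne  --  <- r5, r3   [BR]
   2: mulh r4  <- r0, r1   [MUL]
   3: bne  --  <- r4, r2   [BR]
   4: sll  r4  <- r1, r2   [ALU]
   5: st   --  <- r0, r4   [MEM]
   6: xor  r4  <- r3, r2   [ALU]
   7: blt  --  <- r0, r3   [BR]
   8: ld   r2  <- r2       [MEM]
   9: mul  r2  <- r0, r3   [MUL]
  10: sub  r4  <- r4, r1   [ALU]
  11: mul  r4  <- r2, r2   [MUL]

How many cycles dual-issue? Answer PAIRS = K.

t=0 i0/i1:and bne ; dual
t=1 i2:mulh ; RAW r4
t=2 i3/i4:bne sll ; dual
t=3 i5/i6:st xor ; dual
t=4 i7:blt ; no-port BR/MEM
t=5 i8:ld ; WAW r2
t=6 i9/i10:mul sub ; dual
t=7 i11:mul ; tail

PAIRS = 4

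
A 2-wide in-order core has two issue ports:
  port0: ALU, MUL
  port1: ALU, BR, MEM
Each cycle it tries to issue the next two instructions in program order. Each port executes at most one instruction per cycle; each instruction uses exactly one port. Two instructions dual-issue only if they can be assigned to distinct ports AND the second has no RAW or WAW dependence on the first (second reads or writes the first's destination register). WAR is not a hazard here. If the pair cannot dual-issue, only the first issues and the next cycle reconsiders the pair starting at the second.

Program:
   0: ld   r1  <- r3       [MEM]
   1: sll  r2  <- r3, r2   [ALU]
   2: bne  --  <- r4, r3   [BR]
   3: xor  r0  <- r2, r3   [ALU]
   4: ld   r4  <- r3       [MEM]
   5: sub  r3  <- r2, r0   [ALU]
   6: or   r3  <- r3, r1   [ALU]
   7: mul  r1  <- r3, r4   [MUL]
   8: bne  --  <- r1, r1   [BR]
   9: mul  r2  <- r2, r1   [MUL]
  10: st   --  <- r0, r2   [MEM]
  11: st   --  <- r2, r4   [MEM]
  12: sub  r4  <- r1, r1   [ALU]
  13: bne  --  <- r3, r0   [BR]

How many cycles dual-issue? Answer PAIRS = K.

PAIRS = 5

[0] i0&i1  ld.MEM/sll.ALU  -- 2-wide
[1] i2&i3  bne.BR/xor.ALU  -- 2-wide
[2] i4&i5  ld.MEM/sub.ALU  -- 2-wide
[3] i6  or.ALU  -- RAW r3
[4] i7  mul.MUL  -- RAW r1
[5] i8&i9  bne.BR/mul.MUL  -- 2-wide
[6] i10  st.MEM  -- no-port MEM/MEM
[7] i11&i12  st.MEM/sub.ALU  -- 2-wide
[8] i13  bne.BR  -- tail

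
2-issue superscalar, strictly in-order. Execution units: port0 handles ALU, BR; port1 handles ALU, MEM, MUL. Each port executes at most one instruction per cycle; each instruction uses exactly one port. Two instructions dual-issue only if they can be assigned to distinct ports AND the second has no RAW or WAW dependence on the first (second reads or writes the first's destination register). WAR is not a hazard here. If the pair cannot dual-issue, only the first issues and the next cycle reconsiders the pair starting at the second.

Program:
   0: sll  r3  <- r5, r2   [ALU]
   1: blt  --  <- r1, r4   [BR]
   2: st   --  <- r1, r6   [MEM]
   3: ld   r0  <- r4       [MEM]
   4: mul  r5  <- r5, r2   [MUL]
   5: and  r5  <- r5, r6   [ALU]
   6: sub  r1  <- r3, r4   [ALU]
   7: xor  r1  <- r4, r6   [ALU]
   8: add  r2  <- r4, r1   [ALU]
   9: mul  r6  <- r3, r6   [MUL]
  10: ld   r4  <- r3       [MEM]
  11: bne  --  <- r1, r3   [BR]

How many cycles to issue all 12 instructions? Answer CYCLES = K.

t=0 i0/i1:sll.ALU blt.BR ; pair
t=1 i2:st.MEM ; no-port MEM/MEM
t=2 i3:ld.MEM ; no-port MEM/MUL
t=3 i4:mul.MUL ; RAW+WAW r5
t=4 i5/i6:and.ALU sub.ALU ; pair
t=5 i7:xor.ALU ; RAW r1
t=6 i8/i9:add.ALU mul.MUL ; pair
t=7 i10/i11:ld.MEM bne.BR ; pair

CYCLES = 8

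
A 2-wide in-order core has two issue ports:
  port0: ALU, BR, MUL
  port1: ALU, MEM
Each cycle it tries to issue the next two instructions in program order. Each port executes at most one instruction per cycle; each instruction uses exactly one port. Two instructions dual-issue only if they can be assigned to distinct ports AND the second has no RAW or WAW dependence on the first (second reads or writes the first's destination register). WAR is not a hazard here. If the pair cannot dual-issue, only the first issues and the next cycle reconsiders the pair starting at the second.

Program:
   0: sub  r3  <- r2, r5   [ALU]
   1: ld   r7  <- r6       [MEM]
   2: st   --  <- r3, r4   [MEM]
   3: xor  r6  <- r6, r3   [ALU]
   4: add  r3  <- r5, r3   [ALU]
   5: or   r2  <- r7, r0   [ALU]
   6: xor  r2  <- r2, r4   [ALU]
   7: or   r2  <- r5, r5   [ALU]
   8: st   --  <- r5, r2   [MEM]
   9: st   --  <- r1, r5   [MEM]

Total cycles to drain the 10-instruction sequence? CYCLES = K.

t=0 i0,i1:sub+ld ; 2-wide
t=1 i2,i3:st+xor ; 2-wide
t=2 i4,i5:add+or ; 2-wide
t=3 i6:xor ; WAW r2
t=4 i7:or ; RAW r2
t=5 i8:st ; no-port MEM/MEM
t=6 i9:st ; tail

CYCLES = 7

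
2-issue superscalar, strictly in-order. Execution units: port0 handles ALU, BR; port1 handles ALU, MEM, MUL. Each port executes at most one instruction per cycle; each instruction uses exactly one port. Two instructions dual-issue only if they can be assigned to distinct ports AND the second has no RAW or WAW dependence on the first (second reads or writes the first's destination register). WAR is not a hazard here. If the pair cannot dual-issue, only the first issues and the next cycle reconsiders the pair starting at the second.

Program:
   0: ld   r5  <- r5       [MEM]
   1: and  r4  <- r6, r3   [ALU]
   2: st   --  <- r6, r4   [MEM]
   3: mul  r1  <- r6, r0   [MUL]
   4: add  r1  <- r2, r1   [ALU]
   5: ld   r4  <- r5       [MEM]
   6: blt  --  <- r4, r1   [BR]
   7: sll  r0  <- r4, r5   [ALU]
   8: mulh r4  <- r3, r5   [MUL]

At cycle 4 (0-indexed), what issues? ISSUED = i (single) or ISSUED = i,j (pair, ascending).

0. ld.MEM+and.ALU @i0&i1  | 2-wide
1. st.MEM @i2  | no-port MEM/MUL
2. mul.MUL @i3  | RAW+WAW r1
3. add.ALU+ld.MEM @i4&i5  | 2-wide
4. blt.BR+sll.ALU @i6&i7  | 2-wide
5. mulh.MUL @i8  | tail

ISSUED = 6,7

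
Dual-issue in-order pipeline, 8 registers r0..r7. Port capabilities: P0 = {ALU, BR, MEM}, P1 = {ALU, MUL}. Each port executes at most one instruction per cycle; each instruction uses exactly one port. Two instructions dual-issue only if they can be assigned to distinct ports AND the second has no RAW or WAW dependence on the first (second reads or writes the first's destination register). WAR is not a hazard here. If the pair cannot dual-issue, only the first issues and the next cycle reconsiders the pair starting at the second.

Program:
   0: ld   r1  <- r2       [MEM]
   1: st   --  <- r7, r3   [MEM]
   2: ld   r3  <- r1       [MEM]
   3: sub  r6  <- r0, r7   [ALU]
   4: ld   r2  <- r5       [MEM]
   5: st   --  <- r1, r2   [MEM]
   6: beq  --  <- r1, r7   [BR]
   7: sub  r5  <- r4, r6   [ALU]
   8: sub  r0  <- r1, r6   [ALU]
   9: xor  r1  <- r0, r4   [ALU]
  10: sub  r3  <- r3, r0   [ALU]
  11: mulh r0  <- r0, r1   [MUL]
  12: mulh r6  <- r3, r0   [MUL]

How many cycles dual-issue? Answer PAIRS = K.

PAIRS = 3

t=0 i0:ld ; no-port MEM/MEM
t=1 i1:st ; no-port MEM/MEM
t=2 i2&i3:ld sub ; 2-wide
t=3 i4:ld ; no-port MEM/MEM
t=4 i5:st ; no-port MEM/BR
t=5 i6&i7:beq sub ; 2-wide
t=6 i8:sub ; RAW r0
t=7 i9&i10:xor sub ; 2-wide
t=8 i11:mulh ; no-port MUL/MUL
t=9 i12:mulh ; tail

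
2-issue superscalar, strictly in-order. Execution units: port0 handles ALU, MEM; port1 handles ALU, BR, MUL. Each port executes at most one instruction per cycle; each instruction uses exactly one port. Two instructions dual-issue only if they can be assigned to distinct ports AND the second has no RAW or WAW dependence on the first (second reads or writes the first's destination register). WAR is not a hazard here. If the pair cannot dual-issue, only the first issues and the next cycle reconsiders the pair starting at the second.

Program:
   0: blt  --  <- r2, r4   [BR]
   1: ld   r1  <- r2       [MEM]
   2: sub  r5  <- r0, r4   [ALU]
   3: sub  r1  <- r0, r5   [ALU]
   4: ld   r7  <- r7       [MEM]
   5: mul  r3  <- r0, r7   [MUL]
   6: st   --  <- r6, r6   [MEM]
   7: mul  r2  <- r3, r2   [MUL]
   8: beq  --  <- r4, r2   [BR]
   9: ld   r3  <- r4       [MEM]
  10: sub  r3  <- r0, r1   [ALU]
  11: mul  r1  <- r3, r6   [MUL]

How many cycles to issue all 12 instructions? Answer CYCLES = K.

0. blt/ld @i0,i1  | 2-wide
1. sub @i2  | RAW r5
2. sub/ld @i3,i4  | 2-wide
3. mul/st @i5,i6  | 2-wide
4. mul @i7  | no-port MUL/BR
5. beq/ld @i8,i9  | 2-wide
6. sub @i10  | RAW r3
7. mul @i11  | tail

CYCLES = 8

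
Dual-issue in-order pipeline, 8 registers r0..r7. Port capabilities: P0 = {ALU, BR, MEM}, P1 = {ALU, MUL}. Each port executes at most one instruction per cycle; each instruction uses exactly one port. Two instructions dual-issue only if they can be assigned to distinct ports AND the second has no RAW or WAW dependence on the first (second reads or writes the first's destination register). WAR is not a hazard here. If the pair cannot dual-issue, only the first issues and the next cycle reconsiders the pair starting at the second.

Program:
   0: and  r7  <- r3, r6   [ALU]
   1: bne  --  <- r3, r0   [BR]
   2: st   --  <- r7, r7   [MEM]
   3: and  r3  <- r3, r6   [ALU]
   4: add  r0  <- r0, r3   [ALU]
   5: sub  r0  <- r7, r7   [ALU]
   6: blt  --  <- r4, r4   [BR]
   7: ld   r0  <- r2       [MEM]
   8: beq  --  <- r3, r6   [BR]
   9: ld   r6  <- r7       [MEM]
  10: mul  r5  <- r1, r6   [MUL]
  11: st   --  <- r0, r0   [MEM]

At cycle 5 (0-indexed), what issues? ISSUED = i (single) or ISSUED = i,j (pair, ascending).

ISSUED = 8

#0 head=0: and;bne i0,i1 dual
#1 head=2: st;and i2,i3 dual
#2 head=4: add i4 WAW r0
#3 head=5: sub;blt i5,i6 dual
#4 head=7: ld i7 no-port MEM/BR
#5 head=8: beq i8 no-port BR/MEM
#6 head=9: ld i9 RAW r6
#7 head=10: mul;st i10,i11 dual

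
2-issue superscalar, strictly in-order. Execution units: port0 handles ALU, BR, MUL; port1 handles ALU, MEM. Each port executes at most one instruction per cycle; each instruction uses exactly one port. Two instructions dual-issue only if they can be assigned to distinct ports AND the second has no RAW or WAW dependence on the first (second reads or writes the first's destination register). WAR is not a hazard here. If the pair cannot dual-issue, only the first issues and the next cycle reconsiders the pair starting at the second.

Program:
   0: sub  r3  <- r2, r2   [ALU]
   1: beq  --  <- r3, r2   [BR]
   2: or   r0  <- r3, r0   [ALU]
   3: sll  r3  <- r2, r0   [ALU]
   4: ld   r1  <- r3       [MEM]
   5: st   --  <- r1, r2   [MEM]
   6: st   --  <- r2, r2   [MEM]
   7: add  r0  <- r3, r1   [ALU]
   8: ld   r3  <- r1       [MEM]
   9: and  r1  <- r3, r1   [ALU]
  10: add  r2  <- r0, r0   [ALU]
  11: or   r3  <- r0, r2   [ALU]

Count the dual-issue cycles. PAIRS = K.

0. sub @i0  | RAW r3
1. beq/or @i1/i2  | dual
2. sll @i3  | RAW r3
3. ld @i4  | no-port MEM/MEM
4. st @i5  | no-port MEM/MEM
5. st/add @i6/i7  | dual
6. ld @i8  | RAW r3
7. and/add @i9/i10  | dual
8. or @i11  | tail

PAIRS = 3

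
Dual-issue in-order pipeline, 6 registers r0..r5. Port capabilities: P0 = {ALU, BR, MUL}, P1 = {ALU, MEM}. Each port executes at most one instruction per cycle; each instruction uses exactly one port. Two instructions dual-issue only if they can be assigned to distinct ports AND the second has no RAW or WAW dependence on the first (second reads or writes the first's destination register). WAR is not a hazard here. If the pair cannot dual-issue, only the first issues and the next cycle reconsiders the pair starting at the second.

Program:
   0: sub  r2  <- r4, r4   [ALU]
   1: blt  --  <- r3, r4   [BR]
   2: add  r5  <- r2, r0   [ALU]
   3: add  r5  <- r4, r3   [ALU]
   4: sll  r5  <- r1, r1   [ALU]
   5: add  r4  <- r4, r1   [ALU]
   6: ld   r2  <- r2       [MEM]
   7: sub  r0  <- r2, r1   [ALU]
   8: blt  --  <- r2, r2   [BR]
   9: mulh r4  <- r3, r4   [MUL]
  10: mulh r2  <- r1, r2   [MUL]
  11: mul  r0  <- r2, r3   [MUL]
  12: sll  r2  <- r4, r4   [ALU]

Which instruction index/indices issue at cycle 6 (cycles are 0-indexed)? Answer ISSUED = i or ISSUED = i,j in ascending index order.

0. sub/blt @i0/i1  | dual
1. add @i2  | WAW r5
2. add @i3  | WAW r5
3. sll/add @i4/i5  | dual
4. ld @i6  | RAW r2
5. sub/blt @i7/i8  | dual
6. mulh @i9  | no-port MUL/MUL
7. mulh @i10  | no-port MUL/MUL
8. mul/sll @i11/i12  | dual

ISSUED = 9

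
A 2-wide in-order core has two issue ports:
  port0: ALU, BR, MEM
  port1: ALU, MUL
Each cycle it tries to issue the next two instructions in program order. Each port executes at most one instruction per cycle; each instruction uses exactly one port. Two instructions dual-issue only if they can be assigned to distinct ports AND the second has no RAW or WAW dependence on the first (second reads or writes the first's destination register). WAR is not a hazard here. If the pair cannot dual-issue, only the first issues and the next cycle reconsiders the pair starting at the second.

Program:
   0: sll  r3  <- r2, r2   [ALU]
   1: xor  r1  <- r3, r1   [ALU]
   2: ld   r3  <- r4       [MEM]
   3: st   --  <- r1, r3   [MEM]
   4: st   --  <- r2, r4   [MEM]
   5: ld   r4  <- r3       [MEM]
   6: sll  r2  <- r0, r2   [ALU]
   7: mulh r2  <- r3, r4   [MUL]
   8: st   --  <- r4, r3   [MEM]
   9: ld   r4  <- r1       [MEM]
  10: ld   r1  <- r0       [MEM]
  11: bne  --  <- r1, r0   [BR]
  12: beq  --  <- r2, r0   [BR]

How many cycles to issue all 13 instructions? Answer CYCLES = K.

CYCLES = 10

0. sll.ALU @i0  | RAW r3
1. xor.ALU;ld.MEM @i1+i2  | 2-wide
2. st.MEM @i3  | no-port MEM/MEM
3. st.MEM @i4  | no-port MEM/MEM
4. ld.MEM;sll.ALU @i5+i6  | 2-wide
5. mulh.MUL;st.MEM @i7+i8  | 2-wide
6. ld.MEM @i9  | no-port MEM/MEM
7. ld.MEM @i10  | no-port MEM/BR
8. bne.BR @i11  | no-port BR/BR
9. beq.BR @i12  | tail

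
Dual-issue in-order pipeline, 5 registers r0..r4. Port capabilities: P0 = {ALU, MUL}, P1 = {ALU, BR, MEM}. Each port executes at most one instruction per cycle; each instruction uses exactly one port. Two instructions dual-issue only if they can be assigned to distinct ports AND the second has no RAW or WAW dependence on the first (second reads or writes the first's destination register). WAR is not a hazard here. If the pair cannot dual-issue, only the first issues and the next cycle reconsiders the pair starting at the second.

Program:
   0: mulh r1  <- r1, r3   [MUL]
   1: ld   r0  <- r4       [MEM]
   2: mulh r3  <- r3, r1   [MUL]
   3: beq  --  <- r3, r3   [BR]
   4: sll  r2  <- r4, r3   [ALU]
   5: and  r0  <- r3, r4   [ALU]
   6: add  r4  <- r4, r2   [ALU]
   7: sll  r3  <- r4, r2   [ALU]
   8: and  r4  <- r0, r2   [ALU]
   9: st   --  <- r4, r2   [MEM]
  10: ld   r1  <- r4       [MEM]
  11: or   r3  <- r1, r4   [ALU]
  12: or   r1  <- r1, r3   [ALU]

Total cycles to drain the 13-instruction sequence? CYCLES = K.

#0 head=0: mulh.MUL ld.MEM i0/i1 dual
#1 head=2: mulh.MUL i2 RAW r3
#2 head=3: beq.BR sll.ALU i3/i4 dual
#3 head=5: and.ALU add.ALU i5/i6 dual
#4 head=7: sll.ALU and.ALU i7/i8 dual
#5 head=9: st.MEM i9 no-port MEM/MEM
#6 head=10: ld.MEM i10 RAW r1
#7 head=11: or.ALU i11 RAW r3
#8 head=12: or.ALU i12 tail

CYCLES = 9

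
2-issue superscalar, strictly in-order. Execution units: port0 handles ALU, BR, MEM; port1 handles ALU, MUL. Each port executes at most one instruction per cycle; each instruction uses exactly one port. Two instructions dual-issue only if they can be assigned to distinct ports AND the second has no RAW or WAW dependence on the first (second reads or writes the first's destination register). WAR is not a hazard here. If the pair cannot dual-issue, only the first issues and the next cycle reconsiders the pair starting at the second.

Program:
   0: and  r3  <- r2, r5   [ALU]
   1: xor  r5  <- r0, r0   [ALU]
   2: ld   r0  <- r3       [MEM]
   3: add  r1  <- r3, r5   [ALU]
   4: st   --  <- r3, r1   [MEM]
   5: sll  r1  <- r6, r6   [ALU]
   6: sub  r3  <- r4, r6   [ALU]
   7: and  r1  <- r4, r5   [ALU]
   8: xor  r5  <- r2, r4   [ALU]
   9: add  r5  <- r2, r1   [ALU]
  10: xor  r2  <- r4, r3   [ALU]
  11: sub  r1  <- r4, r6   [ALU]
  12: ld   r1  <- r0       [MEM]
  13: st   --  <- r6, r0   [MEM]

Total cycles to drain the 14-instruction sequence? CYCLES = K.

CYCLES = 9

t=0 i0,i1:and.ALU/xor.ALU ; pair
t=1 i2,i3:ld.MEM/add.ALU ; pair
t=2 i4,i5:st.MEM/sll.ALU ; pair
t=3 i6,i7:sub.ALU/and.ALU ; pair
t=4 i8:xor.ALU ; WAW r5
t=5 i9,i10:add.ALU/xor.ALU ; pair
t=6 i11:sub.ALU ; WAW r1
t=7 i12:ld.MEM ; no-port MEM/MEM
t=8 i13:st.MEM ; tail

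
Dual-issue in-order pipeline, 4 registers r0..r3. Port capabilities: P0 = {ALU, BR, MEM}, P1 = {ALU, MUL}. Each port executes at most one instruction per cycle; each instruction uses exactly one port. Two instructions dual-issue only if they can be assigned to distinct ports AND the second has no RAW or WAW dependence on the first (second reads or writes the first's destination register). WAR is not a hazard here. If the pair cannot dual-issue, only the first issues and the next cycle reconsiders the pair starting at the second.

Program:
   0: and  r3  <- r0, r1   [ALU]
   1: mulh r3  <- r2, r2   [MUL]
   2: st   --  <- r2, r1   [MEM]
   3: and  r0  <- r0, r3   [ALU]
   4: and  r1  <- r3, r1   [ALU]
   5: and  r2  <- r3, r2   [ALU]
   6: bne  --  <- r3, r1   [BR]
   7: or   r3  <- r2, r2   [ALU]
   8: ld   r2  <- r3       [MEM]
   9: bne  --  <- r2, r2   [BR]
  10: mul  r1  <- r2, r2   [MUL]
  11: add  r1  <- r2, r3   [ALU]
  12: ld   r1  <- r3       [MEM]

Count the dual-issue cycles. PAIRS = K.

#0 head=0: and i0 WAW r3
#1 head=1: mulh/st i1/i2 pair
#2 head=3: and/and i3/i4 pair
#3 head=5: and/bne i5/i6 pair
#4 head=7: or i7 RAW r3
#5 head=8: ld i8 no-port MEM/BR
#6 head=9: bne/mul i9/i10 pair
#7 head=11: add i11 WAW r1
#8 head=12: ld i12 tail

PAIRS = 4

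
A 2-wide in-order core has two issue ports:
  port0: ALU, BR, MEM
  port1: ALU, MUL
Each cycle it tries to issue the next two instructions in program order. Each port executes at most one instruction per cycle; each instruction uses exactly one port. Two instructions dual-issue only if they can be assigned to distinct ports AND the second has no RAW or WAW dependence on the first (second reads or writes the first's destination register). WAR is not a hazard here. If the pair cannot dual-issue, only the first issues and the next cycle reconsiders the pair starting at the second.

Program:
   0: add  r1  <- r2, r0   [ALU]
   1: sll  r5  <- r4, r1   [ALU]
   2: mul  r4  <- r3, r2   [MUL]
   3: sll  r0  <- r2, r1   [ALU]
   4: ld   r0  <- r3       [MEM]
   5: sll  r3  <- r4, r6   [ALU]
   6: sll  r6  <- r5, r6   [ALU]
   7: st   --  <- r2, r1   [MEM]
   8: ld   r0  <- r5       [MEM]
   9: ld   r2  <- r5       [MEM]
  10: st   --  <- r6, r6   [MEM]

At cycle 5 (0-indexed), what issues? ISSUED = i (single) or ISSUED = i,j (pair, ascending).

ISSUED = 8

0. add @i0  | RAW r1
1. sll/mul @i1/i2  | dual
2. sll @i3  | WAW r0
3. ld/sll @i4/i5  | dual
4. sll/st @i6/i7  | dual
5. ld @i8  | no-port MEM/MEM
6. ld @i9  | no-port MEM/MEM
7. st @i10  | tail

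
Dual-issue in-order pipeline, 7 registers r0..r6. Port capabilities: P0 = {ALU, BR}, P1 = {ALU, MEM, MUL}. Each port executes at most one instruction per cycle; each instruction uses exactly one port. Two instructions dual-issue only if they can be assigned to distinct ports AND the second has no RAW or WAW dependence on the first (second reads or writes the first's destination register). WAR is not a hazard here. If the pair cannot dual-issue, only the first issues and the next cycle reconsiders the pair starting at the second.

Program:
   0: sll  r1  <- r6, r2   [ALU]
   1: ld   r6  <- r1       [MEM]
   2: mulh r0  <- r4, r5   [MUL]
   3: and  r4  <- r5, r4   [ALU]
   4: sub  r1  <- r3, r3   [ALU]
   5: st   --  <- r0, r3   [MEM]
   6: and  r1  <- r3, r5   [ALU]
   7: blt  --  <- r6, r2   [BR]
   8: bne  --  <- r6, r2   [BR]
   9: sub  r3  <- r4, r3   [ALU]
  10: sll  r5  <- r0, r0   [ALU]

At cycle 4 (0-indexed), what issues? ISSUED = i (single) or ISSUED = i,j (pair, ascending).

ISSUED = 6,7

  cy0 -> i0 (sll.ALU) RAW r1
  cy1 -> i1 (ld.MEM) no-port MEM/MUL
  cy2 -> i2&i3 (mulh.MUL/and.ALU) dual
  cy3 -> i4&i5 (sub.ALU/st.MEM) dual
  cy4 -> i6&i7 (and.ALU/blt.BR) dual
  cy5 -> i8&i9 (bne.BR/sub.ALU) dual
  cy6 -> i10 (sll.ALU) tail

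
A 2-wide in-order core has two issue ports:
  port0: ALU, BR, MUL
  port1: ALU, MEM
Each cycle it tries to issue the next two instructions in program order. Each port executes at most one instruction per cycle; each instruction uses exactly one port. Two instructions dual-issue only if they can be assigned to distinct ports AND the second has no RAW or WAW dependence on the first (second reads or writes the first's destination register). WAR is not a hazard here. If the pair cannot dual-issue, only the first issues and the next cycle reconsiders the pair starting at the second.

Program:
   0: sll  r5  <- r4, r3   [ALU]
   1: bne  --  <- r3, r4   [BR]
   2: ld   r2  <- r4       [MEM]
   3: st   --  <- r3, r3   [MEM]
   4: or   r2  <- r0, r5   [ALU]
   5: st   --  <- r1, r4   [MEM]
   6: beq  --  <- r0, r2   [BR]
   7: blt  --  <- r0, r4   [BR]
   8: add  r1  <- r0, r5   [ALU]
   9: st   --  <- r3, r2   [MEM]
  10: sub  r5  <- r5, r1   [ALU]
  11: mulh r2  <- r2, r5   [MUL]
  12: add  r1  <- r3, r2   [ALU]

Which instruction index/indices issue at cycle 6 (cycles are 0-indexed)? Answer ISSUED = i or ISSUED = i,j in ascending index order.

  cy0 -> i0+i1 (sll;bne) pair
  cy1 -> i2 (ld) no-port MEM/MEM
  cy2 -> i3+i4 (st;or) pair
  cy3 -> i5+i6 (st;beq) pair
  cy4 -> i7+i8 (blt;add) pair
  cy5 -> i9+i10 (st;sub) pair
  cy6 -> i11 (mulh) RAW r2
  cy7 -> i12 (add) tail

ISSUED = 11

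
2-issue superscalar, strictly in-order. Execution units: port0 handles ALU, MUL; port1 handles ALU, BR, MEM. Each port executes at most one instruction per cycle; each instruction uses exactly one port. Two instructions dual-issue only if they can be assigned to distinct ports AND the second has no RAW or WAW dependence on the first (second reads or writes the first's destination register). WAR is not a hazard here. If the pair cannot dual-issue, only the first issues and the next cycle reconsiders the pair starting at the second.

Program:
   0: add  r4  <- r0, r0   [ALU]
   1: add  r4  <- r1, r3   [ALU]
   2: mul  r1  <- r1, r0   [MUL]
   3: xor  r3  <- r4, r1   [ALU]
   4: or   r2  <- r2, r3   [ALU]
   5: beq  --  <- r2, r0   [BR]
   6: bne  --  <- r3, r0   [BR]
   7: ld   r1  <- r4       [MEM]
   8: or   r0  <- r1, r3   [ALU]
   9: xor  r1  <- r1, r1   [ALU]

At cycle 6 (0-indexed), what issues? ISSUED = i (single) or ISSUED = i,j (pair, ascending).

[0] i0  add.ALU  -- WAW r4
[1] i1+i2  add.ALU mul.MUL  -- dual
[2] i3  xor.ALU  -- RAW r3
[3] i4  or.ALU  -- RAW r2
[4] i5  beq.BR  -- no-port BR/BR
[5] i6  bne.BR  -- no-port BR/MEM
[6] i7  ld.MEM  -- RAW r1
[7] i8+i9  or.ALU xor.ALU  -- dual

ISSUED = 7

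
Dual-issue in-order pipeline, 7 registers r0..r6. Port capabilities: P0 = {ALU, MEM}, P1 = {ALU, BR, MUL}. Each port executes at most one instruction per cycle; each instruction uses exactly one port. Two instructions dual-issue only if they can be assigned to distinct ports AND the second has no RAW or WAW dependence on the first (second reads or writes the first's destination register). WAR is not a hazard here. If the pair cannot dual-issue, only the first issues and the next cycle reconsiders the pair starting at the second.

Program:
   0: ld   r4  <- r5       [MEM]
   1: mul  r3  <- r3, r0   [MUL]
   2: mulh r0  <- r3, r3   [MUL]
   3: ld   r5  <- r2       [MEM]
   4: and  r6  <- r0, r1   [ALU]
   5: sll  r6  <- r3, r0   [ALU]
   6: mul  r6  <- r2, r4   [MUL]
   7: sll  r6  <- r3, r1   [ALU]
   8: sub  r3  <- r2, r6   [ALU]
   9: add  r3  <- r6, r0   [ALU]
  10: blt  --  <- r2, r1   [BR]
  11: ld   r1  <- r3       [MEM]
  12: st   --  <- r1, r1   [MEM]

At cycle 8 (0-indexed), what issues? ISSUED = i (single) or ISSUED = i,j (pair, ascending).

ISSUED = 11

  cy0 -> i0&i1 (ld.MEM mul.MUL) dual
  cy1 -> i2&i3 (mulh.MUL ld.MEM) dual
  cy2 -> i4 (and.ALU) WAW r6
  cy3 -> i5 (sll.ALU) WAW r6
  cy4 -> i6 (mul.MUL) WAW r6
  cy5 -> i7 (sll.ALU) RAW r6
  cy6 -> i8 (sub.ALU) WAW r3
  cy7 -> i9&i10 (add.ALU blt.BR) dual
  cy8 -> i11 (ld.MEM) no-port MEM/MEM
  cy9 -> i12 (st.MEM) tail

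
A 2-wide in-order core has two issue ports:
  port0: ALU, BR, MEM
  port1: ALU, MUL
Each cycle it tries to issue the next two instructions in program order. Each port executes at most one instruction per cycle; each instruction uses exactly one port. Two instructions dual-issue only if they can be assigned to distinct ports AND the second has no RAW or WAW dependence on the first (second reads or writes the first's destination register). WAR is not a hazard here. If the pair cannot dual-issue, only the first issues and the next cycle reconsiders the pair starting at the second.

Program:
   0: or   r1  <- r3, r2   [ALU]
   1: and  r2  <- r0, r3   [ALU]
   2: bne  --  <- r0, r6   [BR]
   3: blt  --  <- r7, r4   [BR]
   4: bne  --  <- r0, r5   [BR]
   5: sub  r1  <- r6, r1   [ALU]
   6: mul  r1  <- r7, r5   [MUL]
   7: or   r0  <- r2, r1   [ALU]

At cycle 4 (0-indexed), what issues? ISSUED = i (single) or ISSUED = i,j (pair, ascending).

0. or;and @i0+i1  | 2-wide
1. bne @i2  | no-port BR/BR
2. blt @i3  | no-port BR/BR
3. bne;sub @i4+i5  | 2-wide
4. mul @i6  | RAW r1
5. or @i7  | tail

ISSUED = 6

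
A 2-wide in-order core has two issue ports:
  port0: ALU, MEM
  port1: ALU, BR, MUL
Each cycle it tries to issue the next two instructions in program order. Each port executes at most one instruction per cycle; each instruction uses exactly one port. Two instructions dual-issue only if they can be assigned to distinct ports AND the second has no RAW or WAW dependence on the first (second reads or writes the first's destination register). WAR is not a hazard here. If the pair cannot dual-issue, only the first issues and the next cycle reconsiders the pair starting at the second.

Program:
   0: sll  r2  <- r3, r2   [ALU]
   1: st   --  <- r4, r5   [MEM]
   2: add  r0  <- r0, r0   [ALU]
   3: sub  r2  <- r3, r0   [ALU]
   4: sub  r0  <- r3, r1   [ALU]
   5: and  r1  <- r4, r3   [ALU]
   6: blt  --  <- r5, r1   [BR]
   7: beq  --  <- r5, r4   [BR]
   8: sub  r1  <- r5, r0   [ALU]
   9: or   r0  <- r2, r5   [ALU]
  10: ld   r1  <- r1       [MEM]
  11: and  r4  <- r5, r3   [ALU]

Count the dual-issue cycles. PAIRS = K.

#0 head=0: sll;st i0/i1 dual
#1 head=2: add i2 RAW r0
#2 head=3: sub;sub i3/i4 dual
#3 head=5: and i5 RAW r1
#4 head=6: blt i6 no-port BR/BR
#5 head=7: beq;sub i7/i8 dual
#6 head=9: or;ld i9/i10 dual
#7 head=11: and i11 tail

PAIRS = 4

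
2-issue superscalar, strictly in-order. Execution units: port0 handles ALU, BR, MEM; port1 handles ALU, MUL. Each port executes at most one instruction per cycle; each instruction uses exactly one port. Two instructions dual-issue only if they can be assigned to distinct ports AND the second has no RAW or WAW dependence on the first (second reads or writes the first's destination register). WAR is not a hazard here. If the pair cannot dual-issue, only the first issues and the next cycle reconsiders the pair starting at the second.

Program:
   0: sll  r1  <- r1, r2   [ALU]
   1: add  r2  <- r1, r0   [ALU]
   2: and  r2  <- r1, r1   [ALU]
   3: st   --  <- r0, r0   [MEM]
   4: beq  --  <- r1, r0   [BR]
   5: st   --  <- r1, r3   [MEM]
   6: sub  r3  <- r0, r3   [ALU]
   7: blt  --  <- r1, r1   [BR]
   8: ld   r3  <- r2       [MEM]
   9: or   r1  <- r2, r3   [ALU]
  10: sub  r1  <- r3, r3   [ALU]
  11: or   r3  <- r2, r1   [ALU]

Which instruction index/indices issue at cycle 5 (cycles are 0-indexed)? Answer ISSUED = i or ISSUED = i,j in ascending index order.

0. sll @i0  | RAW r1
1. add @i1  | WAW r2
2. and+st @i2/i3  | dual
3. beq @i4  | no-port BR/MEM
4. st+sub @i5/i6  | dual
5. blt @i7  | no-port BR/MEM
6. ld @i8  | RAW r3
7. or @i9  | WAW r1
8. sub @i10  | RAW r1
9. or @i11  | tail

ISSUED = 7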